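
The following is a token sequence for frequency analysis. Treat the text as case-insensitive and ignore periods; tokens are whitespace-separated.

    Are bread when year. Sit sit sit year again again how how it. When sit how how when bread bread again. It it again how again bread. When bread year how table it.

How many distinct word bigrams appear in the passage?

27

33 tokens → 32 bigram windows in total.
Repeated bigrams (each contributes count−1 duplicates):
  again how: 2
  bread when: 2
  how how: 2
  sit sit: 2
  when bread: 2
5 duplicate windows → 32 − 5 = 27 distinct.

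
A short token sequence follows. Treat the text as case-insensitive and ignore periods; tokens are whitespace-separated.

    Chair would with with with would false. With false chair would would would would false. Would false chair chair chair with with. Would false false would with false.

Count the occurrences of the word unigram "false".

Scanning the 28 tokens for "false":
  position 7: false
  position 9: false
  position 15: false
  position 17: false
  position 24: false
  position 25: false
  position 28: false

7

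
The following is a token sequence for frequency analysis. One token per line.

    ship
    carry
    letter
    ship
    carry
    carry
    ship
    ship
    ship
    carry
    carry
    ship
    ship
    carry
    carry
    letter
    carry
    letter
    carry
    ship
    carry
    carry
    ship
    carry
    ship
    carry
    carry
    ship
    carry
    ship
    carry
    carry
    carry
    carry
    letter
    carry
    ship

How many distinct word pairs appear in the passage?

7

37 tokens → 36 bigram windows in total.
Repeated bigrams (each contributes count−1 duplicates):
  ship carry: 9
  carry carry: 8
  carry ship: 8
  carry letter: 4
  letter carry: 3
  ship ship: 3
29 duplicate windows → 36 − 29 = 7 distinct.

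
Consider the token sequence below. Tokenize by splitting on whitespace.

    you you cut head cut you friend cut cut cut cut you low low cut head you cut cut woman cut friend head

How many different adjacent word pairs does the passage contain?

16

23 tokens → 22 bigram windows in total.
Repeated bigrams (each contributes count−1 duplicates):
  cut cut: 4
  cut head: 2
  cut you: 2
  you cut: 2
6 duplicate windows → 22 − 6 = 16 distinct.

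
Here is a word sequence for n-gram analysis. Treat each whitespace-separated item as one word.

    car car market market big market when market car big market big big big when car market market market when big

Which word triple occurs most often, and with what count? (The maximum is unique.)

Trigram frequencies (highest first):
  car market market: 2
  car car market: 1
  market market big: 1
  market big market: 1
  big market when: 1
  market when market: 1
  … (12 more, each ≤ 1)

"car market market", 2 times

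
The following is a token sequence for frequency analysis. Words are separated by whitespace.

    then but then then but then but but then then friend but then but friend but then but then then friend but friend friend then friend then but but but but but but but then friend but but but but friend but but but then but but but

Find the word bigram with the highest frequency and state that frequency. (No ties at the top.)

"but but", 14 times

Bigram frequencies (highest first):
  but but: 14
  but then: 8
  then but: 7
  friend but: 5
  then friend: 4
  then then: 3
  … (3 more, each ≤ 3)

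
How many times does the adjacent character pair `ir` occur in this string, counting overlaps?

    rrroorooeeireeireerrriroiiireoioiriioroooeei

5

Sliding a length-2 window over the 44 characters (43 positions):
  position 11–12: ir
  position 15–16: ir
  position 22–23: ir
  position 27–28: ir
  position 33–34: ir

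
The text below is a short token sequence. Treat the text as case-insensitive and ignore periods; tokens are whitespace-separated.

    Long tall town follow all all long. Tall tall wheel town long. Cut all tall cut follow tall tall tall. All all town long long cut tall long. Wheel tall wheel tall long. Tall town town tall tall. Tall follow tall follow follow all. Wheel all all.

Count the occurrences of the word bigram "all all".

Scanning the 46 overlapping bigram windows for "all all":
  position 5–6: all all
  position 21–22: all all
  position 46–47: all all

3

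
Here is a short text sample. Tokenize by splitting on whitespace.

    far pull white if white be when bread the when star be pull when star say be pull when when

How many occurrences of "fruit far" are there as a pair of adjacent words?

Scanning the 19 overlapping bigram windows for "fruit far":
  (none found)

0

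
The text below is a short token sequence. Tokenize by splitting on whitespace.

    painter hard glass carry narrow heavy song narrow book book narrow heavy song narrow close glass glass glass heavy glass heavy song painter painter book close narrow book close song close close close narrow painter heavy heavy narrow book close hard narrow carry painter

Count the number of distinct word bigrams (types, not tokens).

31

44 tokens → 43 bigram windows in total.
Repeated bigrams (each contributes count−1 duplicates):
  book close: 3
  heavy song: 3
  narrow book: 3
  close close: 2
  close narrow: 2
  glass glass: 2
  glass heavy: 2
  narrow heavy: 2
  … (1 more repeated)
12 duplicate windows → 43 − 12 = 31 distinct.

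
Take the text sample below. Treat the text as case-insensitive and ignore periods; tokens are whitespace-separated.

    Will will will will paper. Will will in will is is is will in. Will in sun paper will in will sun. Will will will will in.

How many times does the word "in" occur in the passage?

Scanning the 27 tokens for "in":
  position 8: in
  position 14: in
  position 16: in
  position 20: in
  position 27: in

5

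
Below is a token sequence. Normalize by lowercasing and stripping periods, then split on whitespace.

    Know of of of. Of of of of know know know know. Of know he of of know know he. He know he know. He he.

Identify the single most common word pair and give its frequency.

Bigram frequencies (highest first):
  of of: 7
  know know: 4
  know he: 4
  of know: 3
  know of: 2
  he he: 2
  … (2 more, each ≤ 2)

"of of", 7 times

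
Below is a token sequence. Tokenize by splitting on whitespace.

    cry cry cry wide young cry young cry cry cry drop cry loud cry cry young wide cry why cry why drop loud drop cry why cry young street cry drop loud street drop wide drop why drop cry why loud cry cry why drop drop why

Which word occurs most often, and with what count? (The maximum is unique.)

Unigram frequencies (highest first):
  cry: 18
  drop: 9
  why: 7
  young: 4
  loud: 4
  wide: 3
  … (1 more, each ≤ 2)

"cry", 18 times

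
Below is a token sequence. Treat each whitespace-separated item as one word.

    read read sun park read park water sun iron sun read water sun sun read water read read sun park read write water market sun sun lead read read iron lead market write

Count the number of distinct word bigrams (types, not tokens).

33 tokens → 32 bigram windows in total.
Repeated bigrams (each contributes count−1 duplicates):
  read read: 3
  park read: 2
  read sun: 2
  read water: 2
  sun park: 2
  sun read: 2
  sun sun: 2
  water sun: 2
9 duplicate windows → 32 − 9 = 23 distinct.

23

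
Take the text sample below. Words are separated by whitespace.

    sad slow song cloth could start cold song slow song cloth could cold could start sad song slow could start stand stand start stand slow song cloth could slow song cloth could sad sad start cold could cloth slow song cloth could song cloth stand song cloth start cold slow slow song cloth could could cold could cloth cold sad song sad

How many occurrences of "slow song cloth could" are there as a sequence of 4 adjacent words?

6

Scanning the 59 overlapping 4-gram windows for "slow song cloth could":
  position 2–5: slow song cloth could
  position 9–12: slow song cloth could
  position 25–28: slow song cloth could
  position 29–32: slow song cloth could
  position 39–42: slow song cloth could
  position 51–54: slow song cloth could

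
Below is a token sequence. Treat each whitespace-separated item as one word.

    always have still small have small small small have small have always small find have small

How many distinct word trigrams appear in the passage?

16 tokens → 14 trigram windows in total.
Repeated trigrams (each contributes count−1 duplicates):
  small have small: 2
1 duplicate windows → 14 − 1 = 13 distinct.

13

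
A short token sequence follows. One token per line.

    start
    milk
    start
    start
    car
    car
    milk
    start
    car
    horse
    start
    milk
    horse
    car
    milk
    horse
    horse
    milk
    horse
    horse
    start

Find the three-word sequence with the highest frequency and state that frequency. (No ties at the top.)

Trigram frequencies (highest first):
  milk horse horse: 2
  start milk start: 1
  milk start start: 1
  start start car: 1
  start car car: 1
  car car milk: 1
  … (12 more, each ≤ 1)

"milk horse horse", 2 times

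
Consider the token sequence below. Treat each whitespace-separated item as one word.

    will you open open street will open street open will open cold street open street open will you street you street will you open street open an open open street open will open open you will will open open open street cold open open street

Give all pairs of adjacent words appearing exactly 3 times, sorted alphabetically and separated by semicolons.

Bigram counts meeting the condition (exactly 3 times):
  open will: 3
  will you: 3

open will; will you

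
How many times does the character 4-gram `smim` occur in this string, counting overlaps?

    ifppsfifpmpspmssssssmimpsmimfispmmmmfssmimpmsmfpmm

Sliding a length-4 window over the 50 characters (47 positions):
  position 20–23: smim
  position 25–28: smim
  position 39–42: smim

3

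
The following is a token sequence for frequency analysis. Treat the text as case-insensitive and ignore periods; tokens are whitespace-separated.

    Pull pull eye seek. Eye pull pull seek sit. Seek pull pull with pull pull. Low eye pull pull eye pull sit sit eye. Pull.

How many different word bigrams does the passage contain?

16

25 tokens → 24 bigram windows in total.
Repeated bigrams (each contributes count−1 duplicates):
  pull pull: 5
  eye pull: 4
  pull eye: 2
8 duplicate windows → 24 − 8 = 16 distinct.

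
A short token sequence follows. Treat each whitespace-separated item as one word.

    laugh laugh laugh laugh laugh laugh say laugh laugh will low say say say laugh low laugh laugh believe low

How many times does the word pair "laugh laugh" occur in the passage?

Scanning the 19 overlapping bigram windows for "laugh laugh":
  position 1–2: laugh laugh
  position 2–3: laugh laugh
  position 3–4: laugh laugh
  position 4–5: laugh laugh
  position 5–6: laugh laugh
  position 8–9: laugh laugh
  position 17–18: laugh laugh

7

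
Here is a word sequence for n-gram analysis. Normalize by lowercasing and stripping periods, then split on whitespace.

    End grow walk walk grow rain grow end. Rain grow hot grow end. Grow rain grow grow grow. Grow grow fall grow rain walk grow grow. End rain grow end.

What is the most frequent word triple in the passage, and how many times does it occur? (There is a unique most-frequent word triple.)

"grow grow grow", 3 times

Trigram frequencies (highest first):
  grow grow grow: 3
  grow rain grow: 2
  rain grow end: 2
  grow end rain: 2
  end rain grow: 2
  end grow walk: 1
  … (16 more, each ≤ 1)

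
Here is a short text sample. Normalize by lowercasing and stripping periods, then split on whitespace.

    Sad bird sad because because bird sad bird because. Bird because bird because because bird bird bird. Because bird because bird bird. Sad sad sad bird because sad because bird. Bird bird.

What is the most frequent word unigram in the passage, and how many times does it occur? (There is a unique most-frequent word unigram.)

Unigram frequencies (highest first):
  bird: 15
  because: 10
  sad: 7

"bird", 15 times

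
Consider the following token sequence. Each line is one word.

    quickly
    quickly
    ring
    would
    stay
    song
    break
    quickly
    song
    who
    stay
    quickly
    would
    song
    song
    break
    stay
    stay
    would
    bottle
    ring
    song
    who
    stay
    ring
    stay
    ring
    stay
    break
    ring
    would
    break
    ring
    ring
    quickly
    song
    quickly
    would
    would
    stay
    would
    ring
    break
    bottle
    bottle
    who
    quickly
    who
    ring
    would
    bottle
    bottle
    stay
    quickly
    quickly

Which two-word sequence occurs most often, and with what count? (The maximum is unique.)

Bigram frequencies (highest first):
  ring would: 3
  quickly quickly: 2
  would stay: 2
  song break: 2
  quickly song: 2
  song who: 2
  … (32 more, each ≤ 2)

"ring would", 3 times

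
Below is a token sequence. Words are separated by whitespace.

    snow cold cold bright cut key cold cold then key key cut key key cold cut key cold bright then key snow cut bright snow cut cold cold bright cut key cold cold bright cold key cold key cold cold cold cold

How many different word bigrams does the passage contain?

42 tokens → 41 bigram windows in total.
Repeated bigrams (each contributes count−1 duplicates):
  cold cold: 7
  key cold: 6
  cold bright: 4
  cut key: 4
  bright cut: 2
  cold key: 2
  key key: 2
  snow cut: 2
  … (1 more repeated)
22 duplicate windows → 41 − 22 = 19 distinct.

19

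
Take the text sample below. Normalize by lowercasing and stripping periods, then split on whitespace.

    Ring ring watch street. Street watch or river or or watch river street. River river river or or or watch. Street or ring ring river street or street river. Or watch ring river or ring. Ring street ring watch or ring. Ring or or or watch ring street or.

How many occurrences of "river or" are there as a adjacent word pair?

4

Scanning the 48 overlapping bigram windows for "river or":
  position 8–9: river or
  position 16–17: river or
  position 29–30: river or
  position 33–34: river or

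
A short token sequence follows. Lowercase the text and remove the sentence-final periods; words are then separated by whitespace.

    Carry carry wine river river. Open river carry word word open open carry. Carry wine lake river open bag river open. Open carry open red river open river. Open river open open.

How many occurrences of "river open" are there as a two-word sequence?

6

Scanning the 31 overlapping bigram windows for "river open":
  position 5–6: river open
  position 17–18: river open
  position 20–21: river open
  position 26–27: river open
  position 28–29: river open
  position 30–31: river open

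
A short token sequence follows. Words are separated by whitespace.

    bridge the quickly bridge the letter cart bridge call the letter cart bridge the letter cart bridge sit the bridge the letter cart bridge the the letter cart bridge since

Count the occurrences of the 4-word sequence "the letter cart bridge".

Scanning the 27 overlapping 4-gram windows for "the letter cart bridge":
  position 5–8: the letter cart bridge
  position 10–13: the letter cart bridge
  position 14–17: the letter cart bridge
  position 21–24: the letter cart bridge
  position 26–29: the letter cart bridge

5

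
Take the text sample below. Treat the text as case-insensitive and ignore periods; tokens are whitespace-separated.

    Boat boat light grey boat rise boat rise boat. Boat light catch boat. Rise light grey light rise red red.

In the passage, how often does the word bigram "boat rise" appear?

3

Scanning the 19 overlapping bigram windows for "boat rise":
  position 5–6: boat rise
  position 7–8: boat rise
  position 13–14: boat rise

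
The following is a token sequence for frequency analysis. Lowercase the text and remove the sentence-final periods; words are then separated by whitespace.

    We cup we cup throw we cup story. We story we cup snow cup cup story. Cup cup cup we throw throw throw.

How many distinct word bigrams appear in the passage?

13

23 tokens → 22 bigram windows in total.
Repeated bigrams (each contributes count−1 duplicates):
  we cup: 4
  cup cup: 3
  cup story: 2
  cup we: 2
  story we: 2
  throw throw: 2
9 duplicate windows → 22 − 9 = 13 distinct.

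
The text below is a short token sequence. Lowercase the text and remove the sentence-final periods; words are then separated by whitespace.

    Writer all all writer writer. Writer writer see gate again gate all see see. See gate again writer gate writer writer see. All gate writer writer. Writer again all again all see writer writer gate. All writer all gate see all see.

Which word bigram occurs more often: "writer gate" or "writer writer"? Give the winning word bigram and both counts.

"writer writer" (7 vs 2)

"writer gate": 2 occurrences
"writer writer": 7 occurrences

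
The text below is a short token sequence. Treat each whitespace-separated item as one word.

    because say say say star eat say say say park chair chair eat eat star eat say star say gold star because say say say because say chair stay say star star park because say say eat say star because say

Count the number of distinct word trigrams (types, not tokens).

41 tokens → 39 trigram windows in total.
Repeated trigrams (each contributes count−1 duplicates):
  because say say: 3
  say say say: 3
  eat say star: 2
  star because say: 2
  star eat say: 2
7 duplicate windows → 39 − 7 = 32 distinct.

32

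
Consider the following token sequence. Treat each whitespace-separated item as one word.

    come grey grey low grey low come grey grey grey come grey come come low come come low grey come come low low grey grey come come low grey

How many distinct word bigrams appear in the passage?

9

29 tokens → 28 bigram windows in total.
Repeated bigrams (each contributes count−1 duplicates):
  come come: 4
  come low: 4
  grey come: 4
  grey grey: 4
  low grey: 4
  come grey: 3
  grey low: 2
  low come: 2
19 duplicate windows → 28 − 19 = 9 distinct.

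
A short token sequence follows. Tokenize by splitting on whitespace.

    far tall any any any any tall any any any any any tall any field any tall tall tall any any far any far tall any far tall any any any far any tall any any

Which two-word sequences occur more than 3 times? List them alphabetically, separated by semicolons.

any any; any far; any tall; tall any

Bigram counts meeting the condition (more than 3 times):
  any any: 11
  any far: 4
  any tall: 4
  tall any: 7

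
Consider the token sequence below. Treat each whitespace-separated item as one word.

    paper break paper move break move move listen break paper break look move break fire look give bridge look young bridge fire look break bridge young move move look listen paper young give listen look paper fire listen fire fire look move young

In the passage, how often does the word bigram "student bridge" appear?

0

Scanning the 42 overlapping bigram windows for "student bridge":
  (none found)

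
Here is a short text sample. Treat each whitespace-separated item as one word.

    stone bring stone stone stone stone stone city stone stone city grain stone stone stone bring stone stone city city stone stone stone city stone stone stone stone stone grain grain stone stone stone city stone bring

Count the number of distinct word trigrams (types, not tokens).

37 tokens → 35 trigram windows in total.
Repeated trigrams (each contributes count−1 duplicates):
  stone stone stone: 9
  stone stone city: 5
  city stone stone: 3
  stone city stone: 3
  bring stone stone: 2
  grain stone stone: 2
  stone bring stone: 2
19 duplicate windows → 35 − 19 = 16 distinct.

16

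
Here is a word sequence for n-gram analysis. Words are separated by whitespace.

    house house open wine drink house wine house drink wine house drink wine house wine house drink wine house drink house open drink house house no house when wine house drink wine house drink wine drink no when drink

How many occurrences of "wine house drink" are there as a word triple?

6

Scanning the 37 overlapping trigram windows for "wine house drink":
  position 7–9: wine house drink
  position 10–12: wine house drink
  position 15–17: wine house drink
  position 18–20: wine house drink
  position 29–31: wine house drink
  position 32–34: wine house drink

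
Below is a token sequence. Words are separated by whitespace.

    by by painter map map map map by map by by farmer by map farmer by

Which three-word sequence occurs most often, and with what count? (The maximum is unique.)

"map map map", 2 times

Trigram frequencies (highest first):
  map map map: 2
  by by painter: 1
  by painter map: 1
  painter map map: 1
  map map by: 1
  map by map: 1
  … (7 more, each ≤ 1)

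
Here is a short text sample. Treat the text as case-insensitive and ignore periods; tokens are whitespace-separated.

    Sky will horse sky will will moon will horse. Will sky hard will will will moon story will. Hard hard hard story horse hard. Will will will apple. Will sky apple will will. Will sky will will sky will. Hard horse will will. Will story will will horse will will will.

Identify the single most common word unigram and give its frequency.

Unigram frequencies (highest first):
  will: 27
  sky: 6
  hard: 6
  horse: 5
  story: 3
  moon: 2
  … (1 more, each ≤ 2)

"will", 27 times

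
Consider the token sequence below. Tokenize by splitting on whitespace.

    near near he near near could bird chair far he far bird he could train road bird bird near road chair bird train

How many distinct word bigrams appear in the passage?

21

23 tokens → 22 bigram windows in total.
Repeated bigrams (each contributes count−1 duplicates):
  near near: 2
1 duplicate windows → 22 − 1 = 21 distinct.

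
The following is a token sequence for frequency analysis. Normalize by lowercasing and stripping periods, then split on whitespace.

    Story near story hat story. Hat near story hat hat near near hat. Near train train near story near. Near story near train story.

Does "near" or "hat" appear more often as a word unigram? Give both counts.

"near" (9 vs 5)

"near": 9 occurrences
"hat": 5 occurrences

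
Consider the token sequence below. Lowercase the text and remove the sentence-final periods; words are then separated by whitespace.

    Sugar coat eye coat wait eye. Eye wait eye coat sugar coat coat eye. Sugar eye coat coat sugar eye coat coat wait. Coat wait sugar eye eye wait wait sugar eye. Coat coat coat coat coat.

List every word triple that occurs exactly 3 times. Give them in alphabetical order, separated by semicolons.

coat coat coat; eye coat coat; sugar eye coat

Trigram counts meeting the condition (exactly 3 times):
  coat coat coat: 3
  eye coat coat: 3
  sugar eye coat: 3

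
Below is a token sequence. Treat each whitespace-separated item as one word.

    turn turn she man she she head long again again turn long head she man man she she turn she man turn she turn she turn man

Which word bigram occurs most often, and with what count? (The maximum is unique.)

"turn she", 4 times

Bigram frequencies (highest first):
  turn she: 4
  she man: 3
  she turn: 3
  man she: 2
  she she: 2
  turn turn: 1
  … (11 more, each ≤ 1)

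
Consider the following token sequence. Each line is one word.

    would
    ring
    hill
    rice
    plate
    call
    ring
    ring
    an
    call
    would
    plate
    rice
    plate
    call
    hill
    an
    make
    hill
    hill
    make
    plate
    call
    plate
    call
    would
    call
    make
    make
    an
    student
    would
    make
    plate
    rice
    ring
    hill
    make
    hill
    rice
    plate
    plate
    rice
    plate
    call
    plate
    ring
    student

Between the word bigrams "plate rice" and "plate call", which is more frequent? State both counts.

"plate call" (5 vs 3)

"plate rice": 3 occurrences
"plate call": 5 occurrences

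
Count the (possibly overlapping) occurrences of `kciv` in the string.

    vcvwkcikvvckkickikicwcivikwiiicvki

Sliding a length-4 window over the 34 characters (31 positions):
  (no match at any position)

0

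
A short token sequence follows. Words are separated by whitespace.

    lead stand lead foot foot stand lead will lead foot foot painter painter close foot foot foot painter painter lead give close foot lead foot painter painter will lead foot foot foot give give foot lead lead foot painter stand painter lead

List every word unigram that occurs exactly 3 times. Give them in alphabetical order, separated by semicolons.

Unigram counts meeting the condition (exactly 3 times):
  give: 3
  stand: 3

give; stand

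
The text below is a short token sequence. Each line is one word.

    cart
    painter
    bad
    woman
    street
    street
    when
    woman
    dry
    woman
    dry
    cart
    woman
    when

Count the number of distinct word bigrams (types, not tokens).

14 tokens → 13 bigram windows in total.
Repeated bigrams (each contributes count−1 duplicates):
  woman dry: 2
1 duplicate windows → 13 − 1 = 12 distinct.

12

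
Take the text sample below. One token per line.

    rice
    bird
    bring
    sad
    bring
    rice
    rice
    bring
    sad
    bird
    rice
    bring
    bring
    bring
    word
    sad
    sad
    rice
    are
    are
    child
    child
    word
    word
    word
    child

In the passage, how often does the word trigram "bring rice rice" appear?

Scanning the 24 overlapping trigram windows for "bring rice rice":
  position 5–7: bring rice rice

1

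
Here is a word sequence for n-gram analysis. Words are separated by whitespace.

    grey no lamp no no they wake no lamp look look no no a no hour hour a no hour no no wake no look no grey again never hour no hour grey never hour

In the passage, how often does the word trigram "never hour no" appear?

Scanning the 33 overlapping trigram windows for "never hour no":
  position 29–31: never hour no

1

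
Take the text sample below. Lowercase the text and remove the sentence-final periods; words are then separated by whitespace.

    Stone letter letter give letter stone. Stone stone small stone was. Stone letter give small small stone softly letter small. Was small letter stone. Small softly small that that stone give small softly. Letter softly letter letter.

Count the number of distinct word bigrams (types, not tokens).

37 tokens → 36 bigram windows in total.
Repeated bigrams (each contributes count−1 duplicates):
  softly letter: 3
  give small: 2
  letter give: 2
  letter letter: 2
  letter stone: 2
  small softly: 2
  small stone: 2
  stone letter: 2
  … (2 more repeated)
11 duplicate windows → 36 − 11 = 25 distinct.

25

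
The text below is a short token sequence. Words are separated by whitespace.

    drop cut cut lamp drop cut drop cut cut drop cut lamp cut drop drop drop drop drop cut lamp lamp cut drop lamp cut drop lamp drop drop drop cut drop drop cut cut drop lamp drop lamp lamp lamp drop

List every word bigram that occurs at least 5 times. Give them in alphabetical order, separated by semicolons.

Bigram counts meeting the condition (at least 5 times):
  cut drop: 7
  drop cut: 7
  drop drop: 7

cut drop; drop cut; drop drop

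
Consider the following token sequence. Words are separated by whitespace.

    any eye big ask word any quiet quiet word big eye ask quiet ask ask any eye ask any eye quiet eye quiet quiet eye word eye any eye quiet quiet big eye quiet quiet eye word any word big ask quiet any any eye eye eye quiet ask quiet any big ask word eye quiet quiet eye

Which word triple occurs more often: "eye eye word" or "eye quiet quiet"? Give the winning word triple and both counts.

"eye quiet quiet" (4 vs 0)

"eye eye word": 0 occurrences
"eye quiet quiet": 4 occurrences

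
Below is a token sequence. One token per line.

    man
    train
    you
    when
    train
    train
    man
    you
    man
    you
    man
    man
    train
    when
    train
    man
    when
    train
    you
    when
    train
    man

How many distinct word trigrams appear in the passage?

22 tokens → 20 trigram windows in total.
Repeated trigrams (each contributes count−1 duplicates):
  man you man: 2
  train you when: 2
  when train man: 2
  you when train: 2
4 duplicate windows → 20 − 4 = 16 distinct.

16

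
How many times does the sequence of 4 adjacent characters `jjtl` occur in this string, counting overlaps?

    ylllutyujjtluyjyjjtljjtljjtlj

Sliding a length-4 window over the 29 characters (26 positions):
  position 9–12: jjtl
  position 17–20: jjtl
  position 21–24: jjtl
  position 25–28: jjtl

4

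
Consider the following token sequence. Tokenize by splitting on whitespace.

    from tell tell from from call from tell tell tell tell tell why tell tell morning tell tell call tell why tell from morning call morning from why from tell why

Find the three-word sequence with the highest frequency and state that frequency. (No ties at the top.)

Trigram frequencies (highest first):
  tell tell tell: 3
  from tell tell: 2
  tell why tell: 2
  tell tell from: 1
  tell from from: 1
  from from call: 1
  … (19 more, each ≤ 1)

"tell tell tell", 3 times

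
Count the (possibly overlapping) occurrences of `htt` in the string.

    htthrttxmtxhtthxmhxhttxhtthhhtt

Sliding a length-3 window over the 31 characters (29 positions):
  position 1–3: htt
  position 12–14: htt
  position 20–22: htt
  position 24–26: htt
  position 29–31: htt

5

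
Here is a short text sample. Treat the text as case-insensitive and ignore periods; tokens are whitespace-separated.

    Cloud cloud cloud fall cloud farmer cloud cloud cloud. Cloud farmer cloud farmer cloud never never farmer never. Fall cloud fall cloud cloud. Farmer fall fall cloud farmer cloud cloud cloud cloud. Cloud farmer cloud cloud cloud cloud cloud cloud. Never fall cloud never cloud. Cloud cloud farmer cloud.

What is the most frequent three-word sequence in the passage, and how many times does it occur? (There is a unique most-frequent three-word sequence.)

"cloud cloud cloud", 11 times

Trigram frequencies (highest first):
  cloud cloud cloud: 11
  cloud farmer cloud: 6
  cloud cloud farmer: 4
  farmer cloud cloud: 3
  cloud fall cloud: 2
  fall cloud farmer: 2
  … (18 more, each ≤ 2)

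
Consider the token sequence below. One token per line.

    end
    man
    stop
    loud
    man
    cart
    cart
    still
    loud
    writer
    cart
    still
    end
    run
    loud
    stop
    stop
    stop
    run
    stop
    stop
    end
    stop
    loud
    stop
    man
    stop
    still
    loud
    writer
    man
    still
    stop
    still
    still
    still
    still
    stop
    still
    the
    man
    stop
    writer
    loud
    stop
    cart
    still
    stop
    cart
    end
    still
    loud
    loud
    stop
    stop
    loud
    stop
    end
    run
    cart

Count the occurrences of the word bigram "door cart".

Scanning the 59 overlapping bigram windows for "door cart":
  (none found)

0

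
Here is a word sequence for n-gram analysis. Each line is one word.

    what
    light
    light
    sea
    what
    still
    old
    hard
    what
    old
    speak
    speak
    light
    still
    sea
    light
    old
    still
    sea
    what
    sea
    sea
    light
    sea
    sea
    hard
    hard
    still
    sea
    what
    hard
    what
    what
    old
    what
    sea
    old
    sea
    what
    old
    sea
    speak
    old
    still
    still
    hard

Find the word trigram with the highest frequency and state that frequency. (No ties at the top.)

"still sea what", 2 times

Trigram frequencies (highest first):
  still sea what: 2
  what light light: 1
  light light sea: 1
  light sea what: 1
  sea what still: 1
  what still old: 1
  … (37 more, each ≤ 1)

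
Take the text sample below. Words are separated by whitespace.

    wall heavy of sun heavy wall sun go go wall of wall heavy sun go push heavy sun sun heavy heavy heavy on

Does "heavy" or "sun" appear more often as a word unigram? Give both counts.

"heavy" (7 vs 5)

"heavy": 7 occurrences
"sun": 5 occurrences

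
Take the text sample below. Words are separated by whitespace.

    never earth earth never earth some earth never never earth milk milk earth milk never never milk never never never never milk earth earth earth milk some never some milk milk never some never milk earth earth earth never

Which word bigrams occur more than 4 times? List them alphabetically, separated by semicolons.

Bigram counts meeting the condition (more than 4 times):
  earth earth: 5
  never never: 5

earth earth; never never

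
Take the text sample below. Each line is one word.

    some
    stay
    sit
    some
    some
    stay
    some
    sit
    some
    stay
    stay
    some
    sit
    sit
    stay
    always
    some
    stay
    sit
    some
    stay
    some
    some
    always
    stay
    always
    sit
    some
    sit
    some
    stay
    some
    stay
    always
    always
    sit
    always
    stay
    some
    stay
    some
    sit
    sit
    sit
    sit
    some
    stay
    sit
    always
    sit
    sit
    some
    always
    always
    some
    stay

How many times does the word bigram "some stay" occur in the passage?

Scanning the 55 overlapping bigram windows for "some stay":
  position 1–2: some stay
  position 5–6: some stay
  position 9–10: some stay
  position 17–18: some stay
  position 20–21: some stay
  position 30–31: some stay
  position 32–33: some stay
  position 39–40: some stay
  position 46–47: some stay
  position 55–56: some stay

10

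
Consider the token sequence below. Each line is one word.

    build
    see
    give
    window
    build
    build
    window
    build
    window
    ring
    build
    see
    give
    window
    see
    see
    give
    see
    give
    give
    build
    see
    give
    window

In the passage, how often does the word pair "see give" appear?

5

Scanning the 23 overlapping bigram windows for "see give":
  position 2–3: see give
  position 12–13: see give
  position 16–17: see give
  position 18–19: see give
  position 22–23: see give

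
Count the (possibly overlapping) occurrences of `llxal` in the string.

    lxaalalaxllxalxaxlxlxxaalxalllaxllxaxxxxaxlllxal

2

Sliding a length-5 window over the 48 characters (44 positions):
  position 10–14: llxal
  position 44–48: llxal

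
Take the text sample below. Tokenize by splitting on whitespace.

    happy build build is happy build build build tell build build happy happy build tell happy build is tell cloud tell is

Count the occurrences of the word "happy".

Scanning the 22 tokens for "happy":
  position 1: happy
  position 5: happy
  position 12: happy
  position 13: happy
  position 16: happy

5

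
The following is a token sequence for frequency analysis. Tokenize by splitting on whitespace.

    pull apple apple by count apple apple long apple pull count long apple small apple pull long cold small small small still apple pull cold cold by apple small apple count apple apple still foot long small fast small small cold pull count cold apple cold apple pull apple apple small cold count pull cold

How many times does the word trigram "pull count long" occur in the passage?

Scanning the 53 overlapping trigram windows for "pull count long":
  position 10–12: pull count long

1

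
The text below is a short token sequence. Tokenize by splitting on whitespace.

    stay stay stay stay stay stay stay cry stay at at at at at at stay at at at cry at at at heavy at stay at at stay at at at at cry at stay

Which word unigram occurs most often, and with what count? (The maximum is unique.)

"at", 20 times

Unigram frequencies (highest first):
  at: 20
  stay: 12
  cry: 3
  heavy: 1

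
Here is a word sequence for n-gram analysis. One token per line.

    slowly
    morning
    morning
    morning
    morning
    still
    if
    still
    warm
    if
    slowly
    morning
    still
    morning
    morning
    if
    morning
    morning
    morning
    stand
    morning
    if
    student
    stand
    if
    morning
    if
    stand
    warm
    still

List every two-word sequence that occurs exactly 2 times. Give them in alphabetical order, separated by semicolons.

Bigram counts meeting the condition (exactly 2 times):
  if morning: 2
  morning still: 2
  slowly morning: 2

if morning; morning still; slowly morning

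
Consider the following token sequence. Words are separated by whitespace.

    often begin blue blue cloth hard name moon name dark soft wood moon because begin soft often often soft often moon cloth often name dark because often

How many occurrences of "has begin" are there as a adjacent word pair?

Scanning the 26 overlapping bigram windows for "has begin":
  (none found)

0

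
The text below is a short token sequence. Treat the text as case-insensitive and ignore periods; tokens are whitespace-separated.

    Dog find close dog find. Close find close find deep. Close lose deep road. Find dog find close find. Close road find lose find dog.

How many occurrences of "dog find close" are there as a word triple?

Scanning the 23 overlapping trigram windows for "dog find close":
  position 1–3: dog find close
  position 4–6: dog find close
  position 16–18: dog find close

3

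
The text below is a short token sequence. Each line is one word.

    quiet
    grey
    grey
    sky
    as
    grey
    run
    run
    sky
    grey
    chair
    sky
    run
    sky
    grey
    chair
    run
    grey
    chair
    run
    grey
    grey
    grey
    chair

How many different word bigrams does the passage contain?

24 tokens → 23 bigram windows in total.
Repeated bigrams (each contributes count−1 duplicates):
  grey chair: 4
  grey grey: 3
  chair run: 2
  run grey: 2
  run sky: 2
  sky grey: 2
9 duplicate windows → 23 − 9 = 14 distinct.

14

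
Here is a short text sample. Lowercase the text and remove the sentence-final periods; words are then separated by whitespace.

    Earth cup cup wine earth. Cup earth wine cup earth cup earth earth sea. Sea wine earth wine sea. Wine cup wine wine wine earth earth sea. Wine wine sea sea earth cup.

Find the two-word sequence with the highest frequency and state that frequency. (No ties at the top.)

Bigram frequencies (highest first):
  earth cup: 4
  wine earth: 3
  cup earth: 3
  sea wine: 3
  wine wine: 3
  cup wine: 2
  … (8 more, each ≤ 2)

"earth cup", 4 times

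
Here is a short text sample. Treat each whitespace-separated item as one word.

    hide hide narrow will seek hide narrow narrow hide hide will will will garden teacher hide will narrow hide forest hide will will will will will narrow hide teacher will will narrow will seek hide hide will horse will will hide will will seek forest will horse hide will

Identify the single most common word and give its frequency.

"will", 20 times

Unigram frequencies (highest first):
  will: 20
  hide: 13
  narrow: 6
  seek: 3
  teacher: 2
  forest: 2
  … (2 more, each ≤ 2)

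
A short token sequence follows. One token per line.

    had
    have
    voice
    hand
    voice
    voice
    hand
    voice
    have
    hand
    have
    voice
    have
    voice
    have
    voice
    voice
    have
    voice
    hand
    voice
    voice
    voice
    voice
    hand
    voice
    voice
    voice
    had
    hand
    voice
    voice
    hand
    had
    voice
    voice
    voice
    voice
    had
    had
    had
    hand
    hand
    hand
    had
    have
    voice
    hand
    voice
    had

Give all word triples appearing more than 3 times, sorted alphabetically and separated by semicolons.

Trigram counts meeting the condition (more than 3 times):
  hand voice voice: 4
  voice hand voice: 5
  voice voice voice: 5

hand voice voice; voice hand voice; voice voice voice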